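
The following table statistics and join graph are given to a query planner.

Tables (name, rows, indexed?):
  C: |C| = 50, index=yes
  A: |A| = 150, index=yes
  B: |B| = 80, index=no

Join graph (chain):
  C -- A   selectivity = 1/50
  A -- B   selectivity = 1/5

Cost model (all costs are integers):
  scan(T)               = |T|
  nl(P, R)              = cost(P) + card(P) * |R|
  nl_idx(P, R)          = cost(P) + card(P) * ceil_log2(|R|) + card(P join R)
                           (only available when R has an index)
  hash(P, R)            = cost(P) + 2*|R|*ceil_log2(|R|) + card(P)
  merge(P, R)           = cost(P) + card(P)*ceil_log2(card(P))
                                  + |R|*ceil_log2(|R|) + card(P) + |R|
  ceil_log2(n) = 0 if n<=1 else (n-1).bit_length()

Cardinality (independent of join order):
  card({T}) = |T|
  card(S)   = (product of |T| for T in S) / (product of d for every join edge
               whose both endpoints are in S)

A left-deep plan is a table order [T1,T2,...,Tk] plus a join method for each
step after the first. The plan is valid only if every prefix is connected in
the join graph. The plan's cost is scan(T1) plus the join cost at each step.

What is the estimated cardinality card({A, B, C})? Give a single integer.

Tables in S: A(150), B(80), C(50)
Edges inside S: C-A(d=50), A-B(d=5)
numerator = 150 * 80 * 50 = 600000
denominator = 50 * 5 = 250
card(S) = 600000 / 250 = 2400

2400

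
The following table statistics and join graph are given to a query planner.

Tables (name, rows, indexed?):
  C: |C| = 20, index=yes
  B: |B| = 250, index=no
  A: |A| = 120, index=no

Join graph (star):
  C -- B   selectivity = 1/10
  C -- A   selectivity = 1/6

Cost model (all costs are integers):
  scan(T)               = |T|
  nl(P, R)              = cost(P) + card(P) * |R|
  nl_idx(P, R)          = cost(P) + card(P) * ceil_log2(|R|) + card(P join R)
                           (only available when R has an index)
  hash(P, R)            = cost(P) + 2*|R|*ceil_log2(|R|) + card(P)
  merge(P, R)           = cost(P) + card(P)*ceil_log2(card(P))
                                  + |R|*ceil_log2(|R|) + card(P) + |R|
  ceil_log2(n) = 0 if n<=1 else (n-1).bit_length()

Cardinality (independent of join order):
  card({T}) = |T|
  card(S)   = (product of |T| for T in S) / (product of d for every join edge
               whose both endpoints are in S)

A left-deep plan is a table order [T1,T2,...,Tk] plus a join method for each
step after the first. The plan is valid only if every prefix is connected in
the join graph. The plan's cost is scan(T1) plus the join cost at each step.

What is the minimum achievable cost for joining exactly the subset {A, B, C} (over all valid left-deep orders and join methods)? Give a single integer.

2880

Selinger DP over subsets of {A,B,C}:
  {C}: scan cost=20, card=20
  {B}: scan cost=250, card=250
  {A}: scan cost=120, card=120
  {BC}: card=500; try (C,hash)→700, (C,nl_idx)→2000, (B,merge)→2390, (C,merge)→2620, (B,hash)→4040, (B,nl)→5020 …(+1); best=700 via (C,hash)
  {AC}: card=400; try (C,hash)→440, (A,merge)→1100, (C,nl_idx)→1120, (C,merge)→1200, (A,hash)→1720, (A,nl)→2420 …(+1); best=440 via (C,hash)
  {ABC}: card=10000; try (A,hash)→2880, (B,hash)→4840, (A,merge)→6660, (B,merge)→6690, (A,nl)→60700, (B,nl)→100440; best=2880 via (A,hash)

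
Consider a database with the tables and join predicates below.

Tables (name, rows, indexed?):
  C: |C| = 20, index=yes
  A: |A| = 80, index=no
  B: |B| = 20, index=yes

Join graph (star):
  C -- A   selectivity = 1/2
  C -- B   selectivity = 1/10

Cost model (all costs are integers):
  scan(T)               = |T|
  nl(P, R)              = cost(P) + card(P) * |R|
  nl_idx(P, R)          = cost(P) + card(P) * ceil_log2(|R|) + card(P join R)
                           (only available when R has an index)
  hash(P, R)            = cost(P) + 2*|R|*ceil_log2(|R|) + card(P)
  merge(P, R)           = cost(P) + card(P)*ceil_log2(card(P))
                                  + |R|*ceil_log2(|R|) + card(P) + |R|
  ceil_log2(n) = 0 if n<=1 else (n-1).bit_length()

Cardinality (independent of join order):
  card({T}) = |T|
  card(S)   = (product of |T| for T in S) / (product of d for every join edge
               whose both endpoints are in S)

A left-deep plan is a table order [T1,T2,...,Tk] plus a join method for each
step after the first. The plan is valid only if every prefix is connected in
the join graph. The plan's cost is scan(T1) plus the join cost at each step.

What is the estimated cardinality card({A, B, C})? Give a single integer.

1600

Tables in S: A(80), B(20), C(20)
Edges inside S: C-A(d=2), C-B(d=10)
numerator = 80 * 20 * 20 = 32000
denominator = 2 * 10 = 20
card(S) = 32000 / 20 = 1600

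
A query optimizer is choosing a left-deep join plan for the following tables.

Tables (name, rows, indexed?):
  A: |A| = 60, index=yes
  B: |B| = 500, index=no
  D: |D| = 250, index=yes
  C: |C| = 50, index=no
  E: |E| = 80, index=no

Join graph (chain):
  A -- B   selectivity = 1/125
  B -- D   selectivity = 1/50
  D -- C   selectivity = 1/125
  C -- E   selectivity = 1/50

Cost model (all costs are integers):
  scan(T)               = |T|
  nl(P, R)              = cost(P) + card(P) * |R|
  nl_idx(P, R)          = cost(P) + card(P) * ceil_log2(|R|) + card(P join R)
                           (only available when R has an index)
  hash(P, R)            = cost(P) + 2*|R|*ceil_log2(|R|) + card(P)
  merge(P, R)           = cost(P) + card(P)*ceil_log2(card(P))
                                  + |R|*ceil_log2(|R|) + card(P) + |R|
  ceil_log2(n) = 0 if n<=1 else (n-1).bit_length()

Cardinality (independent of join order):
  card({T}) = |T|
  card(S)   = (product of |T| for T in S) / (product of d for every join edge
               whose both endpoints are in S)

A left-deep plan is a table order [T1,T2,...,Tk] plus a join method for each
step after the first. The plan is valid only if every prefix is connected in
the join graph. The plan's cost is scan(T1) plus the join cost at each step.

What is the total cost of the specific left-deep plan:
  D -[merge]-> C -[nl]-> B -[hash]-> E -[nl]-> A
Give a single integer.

150970

step 1: scan D: cost=250, card=250
step 2: join C via merge
    card(P join C) = 250*50/(125) = 100
    cost = 250 + 250*8 + 50*6 + 250 + 50 = 2850
step 3: join B via nl
    card(P join B) = 100*500/(50) = 1000
    cost = 2850 + 100*500 = 52850
step 4: join E via hash
    card(P join E) = 1000*80/(50) = 1600
    cost = 52850 + 2*80*7 + 1000 = 54970
step 5: join A via nl
    card(P join A) = 1600*60/(125) = 768
    cost = 54970 + 1600*60 = 150970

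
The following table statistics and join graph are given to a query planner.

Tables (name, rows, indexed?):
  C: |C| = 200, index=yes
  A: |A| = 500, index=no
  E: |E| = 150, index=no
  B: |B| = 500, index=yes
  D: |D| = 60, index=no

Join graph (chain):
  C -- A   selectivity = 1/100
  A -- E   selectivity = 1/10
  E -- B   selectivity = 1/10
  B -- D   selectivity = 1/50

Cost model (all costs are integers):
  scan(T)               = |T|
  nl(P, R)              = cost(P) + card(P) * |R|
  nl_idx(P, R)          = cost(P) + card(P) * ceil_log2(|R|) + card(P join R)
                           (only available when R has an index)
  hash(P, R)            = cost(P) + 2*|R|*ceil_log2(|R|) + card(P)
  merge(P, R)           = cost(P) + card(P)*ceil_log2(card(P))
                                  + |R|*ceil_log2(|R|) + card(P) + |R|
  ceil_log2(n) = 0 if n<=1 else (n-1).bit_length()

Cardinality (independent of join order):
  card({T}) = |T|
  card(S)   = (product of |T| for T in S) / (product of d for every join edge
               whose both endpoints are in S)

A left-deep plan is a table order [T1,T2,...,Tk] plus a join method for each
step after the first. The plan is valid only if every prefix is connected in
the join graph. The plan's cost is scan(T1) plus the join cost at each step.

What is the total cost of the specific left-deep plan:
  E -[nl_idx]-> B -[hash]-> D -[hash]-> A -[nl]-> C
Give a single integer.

step 1: scan E: cost=150, card=150
step 2: join B via nl_idx
    card(P join B) = 150*500/(10) = 7500
    cost = 150 + 150*9 + 7500 = 9000
step 3: join D via hash
    card(P join D) = 7500*60/(50) = 9000
    cost = 9000 + 2*60*6 + 7500 = 17220
step 4: join A via hash
    card(P join A) = 9000*500/(10) = 450000
    cost = 17220 + 2*500*9 + 9000 = 35220
step 5: join C via nl
    card(P join C) = 450000*200/(100) = 900000
    cost = 35220 + 450000*200 = 90035220

90035220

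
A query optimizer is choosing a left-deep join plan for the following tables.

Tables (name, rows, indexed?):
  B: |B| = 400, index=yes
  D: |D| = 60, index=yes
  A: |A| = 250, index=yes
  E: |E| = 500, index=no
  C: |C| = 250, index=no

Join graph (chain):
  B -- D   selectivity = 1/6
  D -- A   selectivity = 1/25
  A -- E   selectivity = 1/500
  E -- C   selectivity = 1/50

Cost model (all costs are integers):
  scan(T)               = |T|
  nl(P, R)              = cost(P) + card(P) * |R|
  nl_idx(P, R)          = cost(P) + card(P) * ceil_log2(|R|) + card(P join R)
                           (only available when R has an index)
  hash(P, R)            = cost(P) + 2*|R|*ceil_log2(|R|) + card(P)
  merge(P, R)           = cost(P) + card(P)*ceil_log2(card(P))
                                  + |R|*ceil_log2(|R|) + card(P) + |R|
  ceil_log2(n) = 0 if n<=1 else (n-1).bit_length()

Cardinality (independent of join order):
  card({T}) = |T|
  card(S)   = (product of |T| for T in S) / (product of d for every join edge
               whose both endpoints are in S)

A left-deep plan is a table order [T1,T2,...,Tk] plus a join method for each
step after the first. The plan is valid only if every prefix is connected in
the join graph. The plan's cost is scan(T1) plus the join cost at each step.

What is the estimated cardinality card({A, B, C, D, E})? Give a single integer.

200000

Tables in S: A(250), B(400), C(250), D(60), E(500)
Edges inside S: B-D(d=6), D-A(d=25), A-E(d=500), E-C(d=50)
numerator = 250 * 400 * 250 * 60 * 500 = 750000000000
denominator = 6 * 25 * 500 * 50 = 3750000
card(S) = 750000000000 / 3750000 = 200000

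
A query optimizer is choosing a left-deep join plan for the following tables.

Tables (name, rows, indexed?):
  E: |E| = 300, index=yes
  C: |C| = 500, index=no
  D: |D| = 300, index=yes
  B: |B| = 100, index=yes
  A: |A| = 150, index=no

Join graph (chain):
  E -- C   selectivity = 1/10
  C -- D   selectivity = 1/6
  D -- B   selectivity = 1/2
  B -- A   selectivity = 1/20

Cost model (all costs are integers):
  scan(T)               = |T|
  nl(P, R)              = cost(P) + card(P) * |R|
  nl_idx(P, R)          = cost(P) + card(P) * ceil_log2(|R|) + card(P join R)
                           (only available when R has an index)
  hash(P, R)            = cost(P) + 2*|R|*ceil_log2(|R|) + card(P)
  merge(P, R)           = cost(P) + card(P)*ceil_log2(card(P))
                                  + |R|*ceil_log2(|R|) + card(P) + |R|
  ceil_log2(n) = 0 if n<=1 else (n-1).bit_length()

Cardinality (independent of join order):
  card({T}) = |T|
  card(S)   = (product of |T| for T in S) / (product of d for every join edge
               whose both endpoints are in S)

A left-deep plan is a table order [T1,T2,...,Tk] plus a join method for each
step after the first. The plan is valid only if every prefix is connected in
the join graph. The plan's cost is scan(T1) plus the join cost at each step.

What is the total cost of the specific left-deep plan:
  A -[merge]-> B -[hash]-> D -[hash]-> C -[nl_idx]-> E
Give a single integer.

365754950

step 1: scan A: cost=150, card=150
step 2: join B via merge
    card(P join B) = 150*100/(20) = 750
    cost = 150 + 150*8 + 100*7 + 150 + 100 = 2300
step 3: join D via hash
    card(P join D) = 750*300/(2) = 112500
    cost = 2300 + 2*300*9 + 750 = 8450
step 4: join C via hash
    card(P join C) = 112500*500/(6) = 9375000
    cost = 8450 + 2*500*9 + 112500 = 129950
step 5: join E via nl_idx
    card(P join E) = 9375000*300/(10) = 281250000
    cost = 129950 + 9375000*9 + 281250000 = 365754950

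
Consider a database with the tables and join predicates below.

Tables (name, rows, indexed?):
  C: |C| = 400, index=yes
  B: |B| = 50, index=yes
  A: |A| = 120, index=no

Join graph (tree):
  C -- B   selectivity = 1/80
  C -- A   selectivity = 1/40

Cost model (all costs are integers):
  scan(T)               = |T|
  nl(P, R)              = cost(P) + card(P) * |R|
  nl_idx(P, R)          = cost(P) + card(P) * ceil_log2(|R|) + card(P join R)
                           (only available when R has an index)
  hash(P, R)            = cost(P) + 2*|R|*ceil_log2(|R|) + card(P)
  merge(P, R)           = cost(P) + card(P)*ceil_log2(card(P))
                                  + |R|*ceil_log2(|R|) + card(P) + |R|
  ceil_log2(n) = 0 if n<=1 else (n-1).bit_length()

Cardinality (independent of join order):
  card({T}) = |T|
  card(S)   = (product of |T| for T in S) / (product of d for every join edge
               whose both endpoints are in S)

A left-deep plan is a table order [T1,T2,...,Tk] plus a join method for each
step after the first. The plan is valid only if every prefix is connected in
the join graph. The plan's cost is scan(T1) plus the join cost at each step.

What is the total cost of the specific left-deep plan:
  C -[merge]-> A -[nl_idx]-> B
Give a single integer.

step 1: scan C: cost=400, card=400
step 2: join A via merge
    card(P join A) = 400*120/(40) = 1200
    cost = 400 + 400*9 + 120*7 + 400 + 120 = 5360
step 3: join B via nl_idx
    card(P join B) = 1200*50/(80) = 750
    cost = 5360 + 1200*6 + 750 = 13310

13310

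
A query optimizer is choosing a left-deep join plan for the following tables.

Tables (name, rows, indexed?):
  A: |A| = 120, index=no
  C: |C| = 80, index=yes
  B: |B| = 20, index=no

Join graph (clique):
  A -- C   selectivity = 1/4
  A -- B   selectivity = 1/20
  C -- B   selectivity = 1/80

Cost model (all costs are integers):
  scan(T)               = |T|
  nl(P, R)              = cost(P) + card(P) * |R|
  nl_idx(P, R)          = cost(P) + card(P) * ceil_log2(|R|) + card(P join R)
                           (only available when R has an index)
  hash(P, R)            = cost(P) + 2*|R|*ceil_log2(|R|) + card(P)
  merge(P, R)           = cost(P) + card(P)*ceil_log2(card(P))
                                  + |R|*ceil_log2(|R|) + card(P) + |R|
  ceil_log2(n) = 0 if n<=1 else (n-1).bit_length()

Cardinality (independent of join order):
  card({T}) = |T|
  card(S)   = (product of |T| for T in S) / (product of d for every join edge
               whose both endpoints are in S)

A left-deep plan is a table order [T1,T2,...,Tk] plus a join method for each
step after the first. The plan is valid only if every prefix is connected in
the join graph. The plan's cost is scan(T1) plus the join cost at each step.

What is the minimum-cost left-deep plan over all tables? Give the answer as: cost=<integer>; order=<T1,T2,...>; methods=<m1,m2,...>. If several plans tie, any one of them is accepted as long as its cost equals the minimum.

Selinger DP (subsets sized 1..n):
  {A}: scan cost=120, card=120
  {C}: scan cost=80, card=80
  {B}: scan cost=20, card=20
  {AC}: card=2400; try (C,hash)→1360, (A,merge)→1680, (C,merge)→1720, (A,hash)→1840, (C,nl_idx)→3360, (A,nl)→9680 …(+1); best=1360 via (C,hash)
  {AB}: card=120; try (B,hash)→440, (A,merge)→1100, (B,merge)→1200, (A,hash)→1720, (A,nl)→2420, (B,nl)→2520; best=440 via (B,hash)
  {BC}: card=20; try (C,nl_idx)→180, (B,hash)→360, (C,merge)→780, (B,merge)→840, (C,hash)→1160, (C,nl)→1620 …(+1); best=180 via (C,nl_idx)
  {ABC}: card=30; try (A,merge)→1260, (C,nl_idx)→1310, (C,hash)→1680, (A,hash)→1880, (C,merge)→2040, (A,nl)→2580 …(+4); best=1260 via (A,merge)

cost=1260; order=B,C,A; methods=nl_idx,merge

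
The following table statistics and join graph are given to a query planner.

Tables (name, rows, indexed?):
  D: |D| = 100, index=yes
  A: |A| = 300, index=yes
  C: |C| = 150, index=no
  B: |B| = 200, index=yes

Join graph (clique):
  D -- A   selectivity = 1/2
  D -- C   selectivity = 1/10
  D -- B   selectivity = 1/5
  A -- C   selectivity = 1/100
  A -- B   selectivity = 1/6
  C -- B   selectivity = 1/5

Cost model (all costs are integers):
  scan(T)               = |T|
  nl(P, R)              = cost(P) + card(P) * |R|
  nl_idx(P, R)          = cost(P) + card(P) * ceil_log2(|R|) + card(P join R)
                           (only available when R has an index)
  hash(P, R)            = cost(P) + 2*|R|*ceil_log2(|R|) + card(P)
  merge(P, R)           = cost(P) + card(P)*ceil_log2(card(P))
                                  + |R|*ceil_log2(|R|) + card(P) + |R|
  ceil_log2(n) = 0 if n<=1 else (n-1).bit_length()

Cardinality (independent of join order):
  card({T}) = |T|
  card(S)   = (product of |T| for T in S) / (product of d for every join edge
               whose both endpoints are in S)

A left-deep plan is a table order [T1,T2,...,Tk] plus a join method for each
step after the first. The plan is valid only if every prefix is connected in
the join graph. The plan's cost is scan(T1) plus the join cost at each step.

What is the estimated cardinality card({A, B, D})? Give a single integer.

Tables in S: A(300), B(200), D(100)
Edges inside S: D-A(d=2), D-B(d=5), A-B(d=6)
numerator = 300 * 200 * 100 = 6000000
denominator = 2 * 5 * 6 = 60
card(S) = 6000000 / 60 = 100000

100000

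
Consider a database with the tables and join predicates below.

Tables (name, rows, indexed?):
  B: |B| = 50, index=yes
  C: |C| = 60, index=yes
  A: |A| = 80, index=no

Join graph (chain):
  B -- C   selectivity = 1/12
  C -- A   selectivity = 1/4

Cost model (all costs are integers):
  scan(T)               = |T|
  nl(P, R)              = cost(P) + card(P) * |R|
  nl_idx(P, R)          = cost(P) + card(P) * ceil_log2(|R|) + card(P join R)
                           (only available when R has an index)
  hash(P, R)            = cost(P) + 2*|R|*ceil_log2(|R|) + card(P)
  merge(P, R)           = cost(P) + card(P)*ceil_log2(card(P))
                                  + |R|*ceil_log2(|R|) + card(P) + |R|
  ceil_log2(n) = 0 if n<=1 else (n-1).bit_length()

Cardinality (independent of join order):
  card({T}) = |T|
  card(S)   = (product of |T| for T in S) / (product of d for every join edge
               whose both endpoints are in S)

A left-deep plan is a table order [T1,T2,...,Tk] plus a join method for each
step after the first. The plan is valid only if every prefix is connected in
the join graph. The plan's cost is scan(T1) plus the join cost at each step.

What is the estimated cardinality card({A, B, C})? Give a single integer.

Tables in S: A(80), B(50), C(60)
Edges inside S: B-C(d=12), C-A(d=4)
numerator = 80 * 50 * 60 = 240000
denominator = 12 * 4 = 48
card(S) = 240000 / 48 = 5000

5000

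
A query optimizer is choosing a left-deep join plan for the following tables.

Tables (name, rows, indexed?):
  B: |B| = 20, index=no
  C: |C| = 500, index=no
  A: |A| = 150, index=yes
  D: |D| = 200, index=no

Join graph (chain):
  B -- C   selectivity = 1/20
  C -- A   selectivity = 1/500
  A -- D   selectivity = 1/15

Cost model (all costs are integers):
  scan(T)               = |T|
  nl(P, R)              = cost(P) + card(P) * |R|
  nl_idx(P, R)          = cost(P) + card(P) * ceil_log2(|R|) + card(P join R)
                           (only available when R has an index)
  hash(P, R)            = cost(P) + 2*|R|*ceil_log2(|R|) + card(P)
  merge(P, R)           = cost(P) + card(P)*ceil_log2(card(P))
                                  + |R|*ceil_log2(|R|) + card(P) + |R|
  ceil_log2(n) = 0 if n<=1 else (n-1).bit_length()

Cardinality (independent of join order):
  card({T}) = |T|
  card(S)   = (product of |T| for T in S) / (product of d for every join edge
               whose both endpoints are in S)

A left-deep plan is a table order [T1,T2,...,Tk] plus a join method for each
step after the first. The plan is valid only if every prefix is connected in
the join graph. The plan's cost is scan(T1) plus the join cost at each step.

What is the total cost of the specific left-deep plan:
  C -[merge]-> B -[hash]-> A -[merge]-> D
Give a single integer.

11670

step 1: scan C: cost=500, card=500
step 2: join B via merge
    card(P join B) = 500*20/(20) = 500
    cost = 500 + 500*9 + 20*5 + 500 + 20 = 5620
step 3: join A via hash
    card(P join A) = 500*150/(500) = 150
    cost = 5620 + 2*150*8 + 500 = 8520
step 4: join D via merge
    card(P join D) = 150*200/(15) = 2000
    cost = 8520 + 150*8 + 200*8 + 150 + 200 = 11670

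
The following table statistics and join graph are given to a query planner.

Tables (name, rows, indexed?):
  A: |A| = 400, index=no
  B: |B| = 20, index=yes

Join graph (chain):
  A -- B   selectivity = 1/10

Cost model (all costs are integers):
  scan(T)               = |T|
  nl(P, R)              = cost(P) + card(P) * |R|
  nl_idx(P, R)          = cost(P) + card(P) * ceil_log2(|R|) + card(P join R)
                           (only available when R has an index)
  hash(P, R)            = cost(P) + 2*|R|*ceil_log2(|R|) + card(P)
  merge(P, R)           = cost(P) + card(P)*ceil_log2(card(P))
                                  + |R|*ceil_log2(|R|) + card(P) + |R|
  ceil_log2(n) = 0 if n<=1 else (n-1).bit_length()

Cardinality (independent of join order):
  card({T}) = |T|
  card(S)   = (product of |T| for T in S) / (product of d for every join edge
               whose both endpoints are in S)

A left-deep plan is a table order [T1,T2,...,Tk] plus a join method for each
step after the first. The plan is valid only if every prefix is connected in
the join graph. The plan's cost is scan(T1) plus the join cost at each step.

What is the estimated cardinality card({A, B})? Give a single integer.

Tables in S: A(400), B(20)
Edges inside S: A-B(d=10)
numerator = 400 * 20 = 8000
denominator = 10 = 10
card(S) = 8000 / 10 = 800

800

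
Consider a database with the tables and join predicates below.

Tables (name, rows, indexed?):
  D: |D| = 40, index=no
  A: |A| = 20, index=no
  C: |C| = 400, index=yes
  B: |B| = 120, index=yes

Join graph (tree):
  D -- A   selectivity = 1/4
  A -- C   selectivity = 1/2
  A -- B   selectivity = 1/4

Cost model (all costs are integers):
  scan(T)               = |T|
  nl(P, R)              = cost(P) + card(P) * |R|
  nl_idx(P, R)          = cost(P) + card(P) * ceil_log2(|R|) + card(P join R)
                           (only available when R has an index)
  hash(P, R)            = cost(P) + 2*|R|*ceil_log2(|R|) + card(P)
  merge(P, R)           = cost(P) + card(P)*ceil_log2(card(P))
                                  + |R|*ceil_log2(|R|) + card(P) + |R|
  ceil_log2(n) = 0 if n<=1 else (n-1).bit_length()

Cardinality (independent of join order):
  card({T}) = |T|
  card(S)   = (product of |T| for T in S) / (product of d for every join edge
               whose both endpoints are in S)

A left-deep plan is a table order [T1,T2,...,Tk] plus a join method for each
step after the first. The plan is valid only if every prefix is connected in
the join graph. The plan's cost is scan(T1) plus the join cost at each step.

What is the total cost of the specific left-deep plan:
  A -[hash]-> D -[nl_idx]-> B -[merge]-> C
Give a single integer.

step 1: scan A: cost=20, card=20
step 2: join D via hash
    card(P join D) = 20*40/(4) = 200
    cost = 20 + 2*40*6 + 20 = 520
step 3: join B via nl_idx
    card(P join B) = 200*120/(4) = 6000
    cost = 520 + 200*7 + 6000 = 7920
step 4: join C via merge
    card(P join C) = 6000*400/(2) = 1200000
    cost = 7920 + 6000*13 + 400*9 + 6000 + 400 = 95920

95920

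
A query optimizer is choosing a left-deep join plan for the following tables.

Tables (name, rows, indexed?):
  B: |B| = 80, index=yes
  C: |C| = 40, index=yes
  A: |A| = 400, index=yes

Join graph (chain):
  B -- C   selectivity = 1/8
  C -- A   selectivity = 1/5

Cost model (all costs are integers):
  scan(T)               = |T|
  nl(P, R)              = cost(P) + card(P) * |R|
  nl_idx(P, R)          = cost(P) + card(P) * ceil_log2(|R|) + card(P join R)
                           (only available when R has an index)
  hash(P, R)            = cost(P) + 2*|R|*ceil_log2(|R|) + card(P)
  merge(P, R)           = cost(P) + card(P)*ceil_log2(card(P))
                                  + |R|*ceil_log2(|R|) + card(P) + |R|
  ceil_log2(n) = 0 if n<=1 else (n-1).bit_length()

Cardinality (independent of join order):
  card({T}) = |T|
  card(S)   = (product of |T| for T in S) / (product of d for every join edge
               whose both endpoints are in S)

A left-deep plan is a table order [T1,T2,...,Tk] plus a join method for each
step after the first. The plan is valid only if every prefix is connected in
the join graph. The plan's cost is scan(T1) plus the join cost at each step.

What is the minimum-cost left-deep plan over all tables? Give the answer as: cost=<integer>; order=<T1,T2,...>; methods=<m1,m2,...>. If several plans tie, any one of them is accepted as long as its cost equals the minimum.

cost=5600; order=A,C,B; methods=hash,hash

Selinger DP (subsets sized 1..n):
  {B}: scan cost=80, card=80
  {C}: scan cost=40, card=40
  {A}: scan cost=400, card=400
  {BC}: card=400; try (C,hash)→640, (B,nl_idx)→720, (C,nl_idx)→960, (B,merge)→960, (C,merge)→1000, (B,hash)→1200 …(+2); best=640 via (C,hash)
  {AC}: card=3200; try (C,hash)→1280, (A,nl_idx)→3600, (A,merge)→4320, (C,merge)→4680, (C,nl_idx)→6000, (A,hash)→7280 …(+2); best=1280 via (C,hash)
  {ABC}: card=32000; try (B,hash)→5600, (A,hash)→8240, (A,merge)→8640, (A,nl_idx)→36240, (B,merge)→43520, (B,nl_idx)→55680 …(+2); best=5600 via (B,hash)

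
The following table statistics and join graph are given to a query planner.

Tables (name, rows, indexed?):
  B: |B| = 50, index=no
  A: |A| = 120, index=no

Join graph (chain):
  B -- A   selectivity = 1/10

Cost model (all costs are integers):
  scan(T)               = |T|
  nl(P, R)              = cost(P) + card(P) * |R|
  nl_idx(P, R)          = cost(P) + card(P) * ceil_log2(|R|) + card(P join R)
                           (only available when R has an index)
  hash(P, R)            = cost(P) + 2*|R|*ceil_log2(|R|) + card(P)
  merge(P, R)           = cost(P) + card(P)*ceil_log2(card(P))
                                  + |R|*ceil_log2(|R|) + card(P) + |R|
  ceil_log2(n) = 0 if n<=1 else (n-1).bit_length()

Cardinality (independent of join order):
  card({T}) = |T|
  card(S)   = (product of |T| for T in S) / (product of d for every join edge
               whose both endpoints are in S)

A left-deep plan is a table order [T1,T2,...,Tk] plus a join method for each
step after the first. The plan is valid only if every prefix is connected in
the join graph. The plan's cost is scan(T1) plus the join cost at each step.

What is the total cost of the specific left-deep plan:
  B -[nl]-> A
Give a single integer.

step 1: scan B: cost=50, card=50
step 2: join A via nl
    card(P join A) = 50*120/(10) = 600
    cost = 50 + 50*120 = 6050

6050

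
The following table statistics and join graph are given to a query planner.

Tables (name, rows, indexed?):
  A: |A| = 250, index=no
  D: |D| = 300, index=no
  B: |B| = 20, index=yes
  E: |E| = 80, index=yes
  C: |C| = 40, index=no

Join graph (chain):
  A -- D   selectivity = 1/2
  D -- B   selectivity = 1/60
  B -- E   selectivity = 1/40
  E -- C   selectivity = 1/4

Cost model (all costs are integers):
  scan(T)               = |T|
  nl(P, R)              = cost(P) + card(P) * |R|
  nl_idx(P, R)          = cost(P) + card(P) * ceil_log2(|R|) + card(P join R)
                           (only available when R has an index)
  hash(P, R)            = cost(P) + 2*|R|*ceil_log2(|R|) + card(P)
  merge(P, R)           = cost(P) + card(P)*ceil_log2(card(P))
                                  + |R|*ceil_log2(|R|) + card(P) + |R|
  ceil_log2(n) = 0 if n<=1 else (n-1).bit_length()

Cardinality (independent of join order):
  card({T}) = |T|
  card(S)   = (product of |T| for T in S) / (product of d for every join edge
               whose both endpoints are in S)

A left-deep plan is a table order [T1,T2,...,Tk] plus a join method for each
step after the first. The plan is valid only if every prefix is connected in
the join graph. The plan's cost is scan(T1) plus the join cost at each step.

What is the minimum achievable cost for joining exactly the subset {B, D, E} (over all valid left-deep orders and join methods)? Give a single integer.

1700

Selinger DP over subsets of {B,D,E}:
  {D}: scan cost=300, card=300
  {B}: scan cost=20, card=20
  {E}: scan cost=80, card=80
  {BD}: card=100; try (B,hash)→800, (B,nl_idx)→1900, (D,merge)→3140, (B,merge)→3420, (D,hash)→5440, (D,nl)→6020 …(+1); best=800 via (B,hash)
  {BE}: card=40; try (E,nl_idx)→200, (B,hash)→360, (B,nl_idx)→520, (E,merge)→780, (B,merge)→840, (E,hash)→1160 …(+2); best=200 via (E,nl_idx)
  {BDE}: card=200; try (E,nl_idx)→1700, (E,hash)→2020, (E,merge)→2240, (D,merge)→3480, (D,hash)→5640, (E,nl)→8800 …(+1); best=1700 via (E,nl_idx)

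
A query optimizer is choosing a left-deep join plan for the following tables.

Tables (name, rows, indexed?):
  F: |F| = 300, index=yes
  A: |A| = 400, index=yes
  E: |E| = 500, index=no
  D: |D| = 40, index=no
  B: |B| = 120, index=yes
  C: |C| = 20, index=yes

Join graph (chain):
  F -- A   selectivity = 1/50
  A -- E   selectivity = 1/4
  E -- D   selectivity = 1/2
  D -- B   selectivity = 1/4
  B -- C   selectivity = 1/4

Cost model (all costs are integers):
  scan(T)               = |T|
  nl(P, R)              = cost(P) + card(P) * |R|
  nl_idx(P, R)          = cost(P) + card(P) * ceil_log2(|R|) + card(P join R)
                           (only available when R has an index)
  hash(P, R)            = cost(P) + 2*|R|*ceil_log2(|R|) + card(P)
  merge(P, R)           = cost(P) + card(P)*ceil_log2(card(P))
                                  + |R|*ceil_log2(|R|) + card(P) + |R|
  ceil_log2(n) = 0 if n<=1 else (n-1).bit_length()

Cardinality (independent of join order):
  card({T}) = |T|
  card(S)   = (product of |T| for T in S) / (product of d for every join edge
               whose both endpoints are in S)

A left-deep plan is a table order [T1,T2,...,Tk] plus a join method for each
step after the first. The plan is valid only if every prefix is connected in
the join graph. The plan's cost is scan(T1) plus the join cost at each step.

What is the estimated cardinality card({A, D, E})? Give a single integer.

Tables in S: A(400), D(40), E(500)
Edges inside S: A-E(d=4), E-D(d=2)
numerator = 400 * 40 * 500 = 8000000
denominator = 4 * 2 = 8
card(S) = 8000000 / 8 = 1000000

1000000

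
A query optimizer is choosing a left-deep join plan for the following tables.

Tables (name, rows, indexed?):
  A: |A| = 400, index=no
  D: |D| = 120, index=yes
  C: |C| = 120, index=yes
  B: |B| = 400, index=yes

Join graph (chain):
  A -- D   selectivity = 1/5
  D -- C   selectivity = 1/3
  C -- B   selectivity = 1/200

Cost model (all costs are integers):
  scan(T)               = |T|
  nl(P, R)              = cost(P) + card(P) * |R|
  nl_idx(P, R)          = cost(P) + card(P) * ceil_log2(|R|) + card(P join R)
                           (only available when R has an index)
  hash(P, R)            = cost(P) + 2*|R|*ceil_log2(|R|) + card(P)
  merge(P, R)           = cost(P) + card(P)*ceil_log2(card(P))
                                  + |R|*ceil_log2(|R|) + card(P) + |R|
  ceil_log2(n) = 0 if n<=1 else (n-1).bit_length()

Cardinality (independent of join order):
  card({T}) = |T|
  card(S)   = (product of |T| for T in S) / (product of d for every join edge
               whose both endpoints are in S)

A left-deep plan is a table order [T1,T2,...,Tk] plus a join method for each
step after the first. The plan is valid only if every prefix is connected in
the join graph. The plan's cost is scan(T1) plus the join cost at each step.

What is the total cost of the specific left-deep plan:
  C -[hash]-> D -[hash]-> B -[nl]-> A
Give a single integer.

step 1: scan C: cost=120, card=120
step 2: join D via hash
    card(P join D) = 120*120/(3) = 4800
    cost = 120 + 2*120*7 + 120 = 1920
step 3: join B via hash
    card(P join B) = 4800*400/(200) = 9600
    cost = 1920 + 2*400*9 + 4800 = 13920
step 4: join A via nl
    card(P join A) = 9600*400/(5) = 768000
    cost = 13920 + 9600*400 = 3853920

3853920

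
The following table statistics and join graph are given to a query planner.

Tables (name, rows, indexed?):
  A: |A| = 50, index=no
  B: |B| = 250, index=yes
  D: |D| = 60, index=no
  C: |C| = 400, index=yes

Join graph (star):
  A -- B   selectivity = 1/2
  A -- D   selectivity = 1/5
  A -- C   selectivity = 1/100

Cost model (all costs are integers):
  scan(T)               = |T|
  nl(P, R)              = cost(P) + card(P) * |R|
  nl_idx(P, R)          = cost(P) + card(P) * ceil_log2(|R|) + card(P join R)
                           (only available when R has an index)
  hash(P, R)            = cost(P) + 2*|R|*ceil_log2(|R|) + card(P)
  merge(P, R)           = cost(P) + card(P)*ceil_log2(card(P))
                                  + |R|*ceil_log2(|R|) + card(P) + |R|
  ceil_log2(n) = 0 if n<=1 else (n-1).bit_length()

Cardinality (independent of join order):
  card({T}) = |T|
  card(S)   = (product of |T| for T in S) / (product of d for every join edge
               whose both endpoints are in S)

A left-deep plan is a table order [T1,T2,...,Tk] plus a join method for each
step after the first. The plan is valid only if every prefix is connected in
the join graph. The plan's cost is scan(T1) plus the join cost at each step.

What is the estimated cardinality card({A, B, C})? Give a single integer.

Tables in S: A(50), B(250), C(400)
Edges inside S: A-B(d=2), A-C(d=100)
numerator = 50 * 250 * 400 = 5000000
denominator = 2 * 100 = 200
card(S) = 5000000 / 200 = 25000

25000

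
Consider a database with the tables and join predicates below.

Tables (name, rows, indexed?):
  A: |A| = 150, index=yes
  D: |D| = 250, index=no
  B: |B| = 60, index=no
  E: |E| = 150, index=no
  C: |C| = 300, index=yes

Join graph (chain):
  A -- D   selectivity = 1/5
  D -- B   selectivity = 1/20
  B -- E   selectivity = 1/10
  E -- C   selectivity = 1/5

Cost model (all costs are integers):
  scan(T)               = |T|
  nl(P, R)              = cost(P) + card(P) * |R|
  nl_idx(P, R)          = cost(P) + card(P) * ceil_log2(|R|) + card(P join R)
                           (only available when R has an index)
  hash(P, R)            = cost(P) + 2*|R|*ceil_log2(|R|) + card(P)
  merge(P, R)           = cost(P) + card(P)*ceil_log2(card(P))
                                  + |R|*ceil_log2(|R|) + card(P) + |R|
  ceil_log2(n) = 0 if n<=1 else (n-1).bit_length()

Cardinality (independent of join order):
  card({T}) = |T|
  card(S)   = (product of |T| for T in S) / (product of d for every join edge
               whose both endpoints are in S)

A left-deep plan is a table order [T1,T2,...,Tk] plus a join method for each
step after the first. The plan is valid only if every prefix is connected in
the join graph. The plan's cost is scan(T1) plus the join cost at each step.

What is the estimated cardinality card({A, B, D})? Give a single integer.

Tables in S: A(150), B(60), D(250)
Edges inside S: A-D(d=5), D-B(d=20)
numerator = 150 * 60 * 250 = 2250000
denominator = 5 * 20 = 100
card(S) = 2250000 / 100 = 22500

22500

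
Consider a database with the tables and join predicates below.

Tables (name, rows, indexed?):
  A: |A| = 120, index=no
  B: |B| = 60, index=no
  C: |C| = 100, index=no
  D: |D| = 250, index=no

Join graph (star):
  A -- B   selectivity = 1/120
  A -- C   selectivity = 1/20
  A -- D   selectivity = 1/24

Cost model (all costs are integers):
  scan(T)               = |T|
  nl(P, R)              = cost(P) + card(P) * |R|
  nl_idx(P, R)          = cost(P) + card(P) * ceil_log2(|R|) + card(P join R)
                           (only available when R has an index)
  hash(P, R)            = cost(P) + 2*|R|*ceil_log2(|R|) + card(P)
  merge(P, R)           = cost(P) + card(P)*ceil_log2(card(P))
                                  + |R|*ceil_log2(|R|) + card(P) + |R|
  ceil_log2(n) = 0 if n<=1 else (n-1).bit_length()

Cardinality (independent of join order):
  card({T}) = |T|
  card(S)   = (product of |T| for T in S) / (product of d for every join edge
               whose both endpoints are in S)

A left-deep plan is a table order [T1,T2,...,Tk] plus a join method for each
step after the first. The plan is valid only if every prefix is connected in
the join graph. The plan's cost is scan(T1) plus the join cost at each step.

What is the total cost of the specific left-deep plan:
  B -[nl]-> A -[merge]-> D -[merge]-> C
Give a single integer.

17605

step 1: scan B: cost=60, card=60
step 2: join A via nl
    card(P join A) = 60*120/(120) = 60
    cost = 60 + 60*120 = 7260
step 3: join D via merge
    card(P join D) = 60*250/(24) = 625
    cost = 7260 + 60*6 + 250*8 + 60 + 250 = 9930
step 4: join C via merge
    card(P join C) = 625*100/(20) = 3125
    cost = 9930 + 625*10 + 100*7 + 625 + 100 = 17605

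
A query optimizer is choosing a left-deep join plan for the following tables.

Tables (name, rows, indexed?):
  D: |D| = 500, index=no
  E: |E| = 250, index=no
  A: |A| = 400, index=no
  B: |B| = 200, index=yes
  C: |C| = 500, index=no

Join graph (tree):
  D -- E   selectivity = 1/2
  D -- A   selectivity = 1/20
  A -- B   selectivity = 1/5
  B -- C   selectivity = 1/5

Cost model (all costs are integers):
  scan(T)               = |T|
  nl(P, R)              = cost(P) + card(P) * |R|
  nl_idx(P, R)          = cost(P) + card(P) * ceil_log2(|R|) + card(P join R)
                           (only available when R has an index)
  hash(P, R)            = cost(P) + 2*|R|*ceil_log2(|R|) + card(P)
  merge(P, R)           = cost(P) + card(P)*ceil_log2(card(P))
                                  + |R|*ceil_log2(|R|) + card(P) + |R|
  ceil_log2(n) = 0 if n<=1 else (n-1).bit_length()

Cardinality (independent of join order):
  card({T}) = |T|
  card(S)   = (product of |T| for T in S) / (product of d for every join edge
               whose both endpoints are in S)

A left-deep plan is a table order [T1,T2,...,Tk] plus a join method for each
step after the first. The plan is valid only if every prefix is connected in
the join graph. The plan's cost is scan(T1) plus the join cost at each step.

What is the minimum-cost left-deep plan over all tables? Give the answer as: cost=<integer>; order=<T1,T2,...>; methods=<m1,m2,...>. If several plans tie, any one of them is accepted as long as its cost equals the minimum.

cost=40434400; order=D,A,B,C,E; methods=hash,hash,hash,hash

Selinger DP (subsets sized 1..n):
  {D}: scan cost=500, card=500
  {E}: scan cost=250, card=250
  {A}: scan cost=400, card=400
  {B}: scan cost=200, card=200
  {C}: scan cost=500, card=500
  {DE}: card=62500; try (E,hash)→5000, (D,merge)→7500, (E,merge)→7750, (D,hash)→9500, (D,nl)→125250, (E,nl)→125500; best=5000 via (E,hash)
  {AD}: card=10000; try (A,hash)→8200, (D,merge)→9400, (A,merge)→9500, (D,hash)→9800, (D,nl)→200400, (A,nl)→200500; best=8200 via (A,hash)
  {AB}: card=16000; try (B,hash)→4000, (A,merge)→6000, (B,merge)→6200, (A,hash)→7600, (B,nl_idx)→19600, (A,nl)→80200 …(+1); best=4000 via (B,hash)
  {BC}: card=20000; try (B,hash)→4200, (C,merge)→7000, (B,merge)→7300, (C,hash)→9400, (B,nl_idx)→24500, (C,nl)→100200 …(+1); best=4200 via (B,hash)
  {ADE}: card=1250000; try (E,hash)→22200, (A,hash)→74700, (E,merge)→160450, (A,merge)→1071500, (E,nl)→2508200, (A,nl)→25005000; best=22200 via (E,hash)
  {ABD}: card=400000; try (B,hash)→21400, (D,hash)→29000, (B,merge)→160000, (D,merge)→249000, (B,nl_idx)→488200, (B,nl)→2008200 …(+1); best=21400 via (B,hash)
  {ABC}: card=1600000; try (C,hash)→29000, (A,hash)→31400, (C,merge)→249000, (A,merge)→328200, (C,nl)→8004000, (A,nl)→8004200; best=29000 via (C,hash)
  {ABDE}: card=50000000; try (E,hash)→425400, (B,hash)→1275400, (E,merge)→8023650, (B,merge)→27524000, (B,nl_idx)→60022200, (E,nl)→100021400 …(+1); best=425400 via (E,hash)
  {ABCD}: card=40000000; try (C,hash)→430400, (D,hash)→1638000, (C,merge)→8026400, (D,merge)→35234000, (C,nl)→200021400, (D,nl)→800029000; best=430400 via (C,hash)
  {ABCDE}: card=5000000000; try (E,hash)→40434400, (C,hash)→50434400, (E,merge)→1080432650, (C,merge)→1350430400, (E,nl)→10000430400, (C,nl)→25000425400; best=40434400 via (E,hash)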